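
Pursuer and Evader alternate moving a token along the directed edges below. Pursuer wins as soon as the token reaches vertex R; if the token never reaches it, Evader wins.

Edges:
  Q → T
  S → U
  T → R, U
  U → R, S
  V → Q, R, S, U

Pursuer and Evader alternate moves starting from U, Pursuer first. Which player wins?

Track states (vertex, player-to-move).
A0 = {(R,Pursuer), (R,Evader)}
A1: add {(T,Pursuer), (U,Pursuer), (V,Pursuer)}.
(U,Pursuer) ∈ A1 ⇒ Pursuer forces the target.

Pursuer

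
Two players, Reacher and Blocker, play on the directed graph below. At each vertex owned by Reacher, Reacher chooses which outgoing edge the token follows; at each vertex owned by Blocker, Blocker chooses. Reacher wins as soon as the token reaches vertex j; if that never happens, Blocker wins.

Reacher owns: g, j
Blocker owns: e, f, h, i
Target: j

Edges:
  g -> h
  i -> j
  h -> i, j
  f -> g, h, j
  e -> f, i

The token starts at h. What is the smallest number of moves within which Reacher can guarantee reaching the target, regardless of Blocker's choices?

A0 = {j}
A1: add {i} — i (Blocker): all of {j} already in.
A2: add {h} — h (Blocker): all of {i, j} already in.
h enters the attractor at level 2, so Reacher can force the target in 2 moves from there.

2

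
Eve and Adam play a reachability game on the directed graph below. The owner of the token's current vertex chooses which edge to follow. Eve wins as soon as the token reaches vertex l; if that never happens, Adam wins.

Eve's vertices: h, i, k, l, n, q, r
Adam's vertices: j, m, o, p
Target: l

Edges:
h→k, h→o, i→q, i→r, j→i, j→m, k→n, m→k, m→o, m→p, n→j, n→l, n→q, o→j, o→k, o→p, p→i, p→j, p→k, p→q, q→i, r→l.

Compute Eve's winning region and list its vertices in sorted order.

h, i, k, l, n, q, r

A0 = {l}
A1: add {n, r} — n (Eve) has n→l; r (Eve) has r→l.
A2: add {i, k} — i (Eve) has i→r; k (Eve) has k→n.
A3: add {h, q} — h (Eve) has h→k; q (Eve) has q→i.
A4 = A3; e.g. j (Adam) can still go to m. Fixed point.
Eve's winning region = {h, i, k, l, n, q, r}.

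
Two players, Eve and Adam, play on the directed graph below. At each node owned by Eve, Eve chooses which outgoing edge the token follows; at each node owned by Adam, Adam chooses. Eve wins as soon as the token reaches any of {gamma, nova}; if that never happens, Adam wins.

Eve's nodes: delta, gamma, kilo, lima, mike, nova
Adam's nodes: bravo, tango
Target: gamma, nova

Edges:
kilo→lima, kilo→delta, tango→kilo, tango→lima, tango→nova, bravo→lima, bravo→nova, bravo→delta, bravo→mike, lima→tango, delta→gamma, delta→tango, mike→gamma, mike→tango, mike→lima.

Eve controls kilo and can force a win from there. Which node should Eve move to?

A0 = {gamma, nova}
A1: add {delta, mike} — delta (Eve) has delta→gamma; mike (Eve) has mike→gamma.
A2: add {kilo} — kilo (Eve) has kilo→delta.
A3 = A2; e.g. tango (Adam) can still go to lima. Fixed point.
From kilo, successor delta is in the attractor (rank 1); the other successor lima is not.

delta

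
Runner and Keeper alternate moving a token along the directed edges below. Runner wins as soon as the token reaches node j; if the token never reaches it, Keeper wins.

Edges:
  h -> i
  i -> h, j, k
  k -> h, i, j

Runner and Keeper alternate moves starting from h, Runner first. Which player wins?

Track states (vertex, player-to-move).
A0 = {(j,Runner), (j,Keeper)}
A1: add {(i,Runner), (k,Runner)}.
A2: add {(h,Keeper)}.
A3 = A2; e.g. (h,Runner) stays out. (h,Runner) never enters ⇒ Keeper avoids the target.

Keeper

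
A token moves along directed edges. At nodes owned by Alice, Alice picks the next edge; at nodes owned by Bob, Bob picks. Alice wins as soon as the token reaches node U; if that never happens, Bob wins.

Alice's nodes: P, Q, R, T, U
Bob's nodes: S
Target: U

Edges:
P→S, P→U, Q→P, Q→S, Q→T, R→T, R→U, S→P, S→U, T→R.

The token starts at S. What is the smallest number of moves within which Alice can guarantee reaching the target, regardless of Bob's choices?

2

A0 = {U}
A1: add {P, R} — P (Alice) has P→U; R (Alice) has R→U.
A2: add {Q, S, T} — Q (Alice) has Q→P; S (Bob): all of {P, U} already in; T (Alice) has T→R.
A2 = all vertices. Fixed point.
S enters the attractor at level 2, so Alice can force the target in 2 moves from there.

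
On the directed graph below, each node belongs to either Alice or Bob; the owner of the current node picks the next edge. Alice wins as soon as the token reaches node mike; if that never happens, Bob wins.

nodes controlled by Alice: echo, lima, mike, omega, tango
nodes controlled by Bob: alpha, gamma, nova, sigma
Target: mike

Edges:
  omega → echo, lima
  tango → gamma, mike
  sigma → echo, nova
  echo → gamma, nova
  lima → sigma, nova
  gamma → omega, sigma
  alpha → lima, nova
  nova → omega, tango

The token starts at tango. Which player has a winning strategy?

Alice

A0 = {mike}
A1: add {tango} — tango (Alice) has tango→mike.
A2 = A1; e.g. omega (Alice) has no edge into A1. Fixed point.
tango ∈ A1, so Alice can force the target.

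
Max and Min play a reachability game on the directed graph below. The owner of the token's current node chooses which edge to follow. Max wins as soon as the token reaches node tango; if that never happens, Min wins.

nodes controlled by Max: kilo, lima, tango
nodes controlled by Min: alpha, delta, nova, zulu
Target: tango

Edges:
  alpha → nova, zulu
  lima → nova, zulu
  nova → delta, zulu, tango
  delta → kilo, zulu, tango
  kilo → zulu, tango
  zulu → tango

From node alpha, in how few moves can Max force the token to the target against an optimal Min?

A0 = {tango}
A1: add {kilo, zulu} — kilo (Max) has kilo→tango; zulu (Min): all of {tango} already in.
A2: add {delta, lima} — lima (Max) has lima→zulu; delta (Min): all of {kilo, zulu, tango} already in.
A3: add {nova} — nova (Min): all of {delta, zulu, tango} already in.
A4: add {alpha} — alpha (Min): all of {nova, zulu} already in.
A4 = all vertices. Fixed point.
alpha enters the attractor at level 4, so Max can force the target in 4 moves from there.

4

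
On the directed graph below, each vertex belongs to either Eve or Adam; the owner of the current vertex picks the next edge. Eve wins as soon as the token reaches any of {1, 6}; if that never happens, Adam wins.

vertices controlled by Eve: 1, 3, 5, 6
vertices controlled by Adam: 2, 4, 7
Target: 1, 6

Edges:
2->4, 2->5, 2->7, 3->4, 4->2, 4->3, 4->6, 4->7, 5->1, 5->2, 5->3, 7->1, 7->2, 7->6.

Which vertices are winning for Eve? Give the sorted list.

A0 = {1, 6}
A1: add {5} — 5 (Eve) has 5→1.
A2 = A1; e.g. 2 (Adam) can still go to 4. Fixed point.
Eve's winning region = {1, 5, 6}.

1, 5, 6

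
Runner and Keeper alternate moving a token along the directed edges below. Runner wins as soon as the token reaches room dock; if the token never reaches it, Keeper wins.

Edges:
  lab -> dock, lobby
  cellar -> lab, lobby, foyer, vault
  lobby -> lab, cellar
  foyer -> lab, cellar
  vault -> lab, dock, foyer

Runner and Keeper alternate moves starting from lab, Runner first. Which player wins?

Runner

Track states (vertex, player-to-move).
A0 = {(dock,Runner), (dock,Keeper)}
A1: add {(lab,Runner), (vault,Runner)}.
(lab,Runner) ∈ A1 ⇒ Runner forces the target.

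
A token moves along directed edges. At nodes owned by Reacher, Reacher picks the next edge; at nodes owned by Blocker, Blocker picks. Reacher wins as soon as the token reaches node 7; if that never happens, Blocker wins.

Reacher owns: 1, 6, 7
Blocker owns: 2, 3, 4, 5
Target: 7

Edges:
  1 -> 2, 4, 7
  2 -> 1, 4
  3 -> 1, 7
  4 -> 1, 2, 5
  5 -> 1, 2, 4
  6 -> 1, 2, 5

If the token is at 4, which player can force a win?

A0 = {7}
A1: add {1} — 1 (Reacher) has 1→7.
A2: add {3, 6} — 3 (Blocker): all of {1, 7} already in; 6 (Reacher) has 6→1.
A3 = A2; e.g. 2 (Blocker) can still go to 4. Fixed point.
4 never enters the attractor, so Blocker can avoid the target forever.

Blocker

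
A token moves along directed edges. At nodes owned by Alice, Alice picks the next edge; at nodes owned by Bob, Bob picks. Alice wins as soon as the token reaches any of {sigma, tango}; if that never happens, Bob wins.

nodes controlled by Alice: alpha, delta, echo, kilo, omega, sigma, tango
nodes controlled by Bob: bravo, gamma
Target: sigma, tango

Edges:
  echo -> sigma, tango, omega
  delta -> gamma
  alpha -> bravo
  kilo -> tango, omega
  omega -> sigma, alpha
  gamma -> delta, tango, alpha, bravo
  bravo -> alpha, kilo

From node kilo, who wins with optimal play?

A0 = {sigma, tango}
A1: add {echo, kilo, omega} — echo (Alice) has echo→sigma; kilo (Alice) has kilo→tango; omega (Alice) has omega→sigma.
A2 = A1; e.g. delta (Alice) has no edge into A1. Fixed point.
kilo ∈ A1, so Alice can force the target.

Alice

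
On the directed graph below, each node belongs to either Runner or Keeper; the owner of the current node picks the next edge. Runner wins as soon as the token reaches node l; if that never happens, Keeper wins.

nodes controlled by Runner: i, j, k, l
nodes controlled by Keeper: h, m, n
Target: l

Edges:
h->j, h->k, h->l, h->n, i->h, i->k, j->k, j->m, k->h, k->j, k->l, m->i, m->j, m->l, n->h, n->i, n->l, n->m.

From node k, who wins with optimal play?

Runner

A0 = {l}
A1: add {k} — k (Runner) has k→l.
k ∈ A1, so Runner can force the target.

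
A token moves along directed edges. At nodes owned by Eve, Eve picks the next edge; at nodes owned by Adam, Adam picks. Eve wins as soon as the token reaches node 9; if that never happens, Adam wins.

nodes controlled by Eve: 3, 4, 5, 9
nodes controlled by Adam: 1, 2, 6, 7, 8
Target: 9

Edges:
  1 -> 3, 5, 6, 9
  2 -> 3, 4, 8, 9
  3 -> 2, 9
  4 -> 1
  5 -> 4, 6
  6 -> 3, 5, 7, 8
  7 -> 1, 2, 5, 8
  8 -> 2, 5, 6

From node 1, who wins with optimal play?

A0 = {9}
A1: add {3} — 3 (Eve) has 3→9.
A2 = A1; e.g. 1 (Adam) can still go to 5. Fixed point.
1 never enters the attractor, so Adam can avoid the target forever.

Adam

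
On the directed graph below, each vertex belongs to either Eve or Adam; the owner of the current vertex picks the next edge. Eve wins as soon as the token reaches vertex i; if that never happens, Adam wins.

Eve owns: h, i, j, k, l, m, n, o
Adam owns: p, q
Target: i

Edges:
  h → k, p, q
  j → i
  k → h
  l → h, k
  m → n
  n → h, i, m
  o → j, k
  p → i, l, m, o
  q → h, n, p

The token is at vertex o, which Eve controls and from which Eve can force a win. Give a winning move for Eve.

A0 = {i}
A1: add {j, n} — j (Eve) has j→i; n (Eve) has n→i.
A2: add {m, o} — m (Eve) has m→n; o (Eve) has o→j.
A3 = A2; e.g. h (Eve) has no edge into A2. Fixed point.
From o, successor j is in the attractor (rank 1); the other successor k is not.

j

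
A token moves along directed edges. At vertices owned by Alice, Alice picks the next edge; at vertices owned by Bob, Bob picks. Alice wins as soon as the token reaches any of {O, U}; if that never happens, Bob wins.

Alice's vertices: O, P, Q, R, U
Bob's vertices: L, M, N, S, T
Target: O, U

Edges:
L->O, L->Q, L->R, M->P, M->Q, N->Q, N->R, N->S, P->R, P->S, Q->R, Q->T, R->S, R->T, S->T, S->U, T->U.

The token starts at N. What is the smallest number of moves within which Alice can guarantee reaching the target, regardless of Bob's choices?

3

A0 = {O, U}
A1: add {T} — T (Bob): all of {U} already in.
A2: add {Q, R, S} — Q (Alice) has Q→T; R (Alice) has R→T; S (Bob): all of {T, U} already in.
A3: add {L, N, P} — L (Bob): all of {O, Q, R} already in; N (Bob): all of {Q, R, S} already in; P (Alice) has P→R.
N enters the attractor at level 3, so Alice can force the target in 3 moves from there.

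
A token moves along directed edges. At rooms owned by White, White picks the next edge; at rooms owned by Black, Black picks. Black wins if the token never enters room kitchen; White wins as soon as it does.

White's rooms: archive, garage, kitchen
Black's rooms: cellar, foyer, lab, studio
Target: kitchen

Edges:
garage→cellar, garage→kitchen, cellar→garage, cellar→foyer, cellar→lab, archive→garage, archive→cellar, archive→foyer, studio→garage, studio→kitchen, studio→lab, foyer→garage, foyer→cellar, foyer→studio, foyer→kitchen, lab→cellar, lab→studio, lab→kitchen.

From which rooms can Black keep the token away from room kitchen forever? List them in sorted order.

A0 = {kitchen}
A1: add {garage} — garage (White) has garage→kitchen.
A2: add {archive} — archive (White) has archive→garage.
A3 = A2; e.g. cellar (Black) can still go to foyer. Fixed point.
White's attractor = {archive, garage, kitchen}; Black avoids the target exactly from the complement.

cellar, foyer, lab, studio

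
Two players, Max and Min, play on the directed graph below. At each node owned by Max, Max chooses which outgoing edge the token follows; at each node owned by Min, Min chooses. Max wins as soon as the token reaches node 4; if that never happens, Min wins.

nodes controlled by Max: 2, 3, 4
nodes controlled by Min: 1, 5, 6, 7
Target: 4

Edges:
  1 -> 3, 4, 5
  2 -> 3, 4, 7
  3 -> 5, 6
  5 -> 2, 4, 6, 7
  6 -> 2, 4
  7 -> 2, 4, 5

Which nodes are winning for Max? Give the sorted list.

2, 3, 4, 6

A0 = {4}
A1: add {2} — 2 (Max) has 2→4.
A2: add {6} — 6 (Min): all of {2, 4} already in.
A3: add {3} — 3 (Max) has 3→6.
A4 = A3; e.g. 1 (Min) can still go to 5. Fixed point.
Max's winning region = {2, 3, 4, 6}.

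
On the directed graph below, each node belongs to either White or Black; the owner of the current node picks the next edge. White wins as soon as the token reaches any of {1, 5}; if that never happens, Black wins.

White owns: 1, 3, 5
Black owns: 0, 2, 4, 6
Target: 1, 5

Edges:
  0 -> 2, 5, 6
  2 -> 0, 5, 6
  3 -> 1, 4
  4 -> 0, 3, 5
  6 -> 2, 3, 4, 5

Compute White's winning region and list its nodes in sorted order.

A0 = {1, 5}
A1: add {3} — 3 (White) has 3→1.
A2 = A1; e.g. 0 (Black) can still go to 2. Fixed point.
White's winning region = {1, 3, 5}.

1, 3, 5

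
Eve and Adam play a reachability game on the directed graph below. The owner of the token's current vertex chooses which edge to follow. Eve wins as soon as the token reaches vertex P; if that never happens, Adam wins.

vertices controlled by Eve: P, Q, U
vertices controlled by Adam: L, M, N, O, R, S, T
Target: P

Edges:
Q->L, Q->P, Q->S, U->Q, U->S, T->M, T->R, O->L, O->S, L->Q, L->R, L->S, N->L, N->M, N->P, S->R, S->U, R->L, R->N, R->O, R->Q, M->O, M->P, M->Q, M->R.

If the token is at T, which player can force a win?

Adam

A0 = {P}
A1: add {Q} — Q (Eve) has Q→P.
A2: add {U} — U (Eve) has U→Q.
A3 = A2; e.g. L (Adam) can still go to R. Fixed point.
T never enters the attractor, so Adam can avoid the target forever.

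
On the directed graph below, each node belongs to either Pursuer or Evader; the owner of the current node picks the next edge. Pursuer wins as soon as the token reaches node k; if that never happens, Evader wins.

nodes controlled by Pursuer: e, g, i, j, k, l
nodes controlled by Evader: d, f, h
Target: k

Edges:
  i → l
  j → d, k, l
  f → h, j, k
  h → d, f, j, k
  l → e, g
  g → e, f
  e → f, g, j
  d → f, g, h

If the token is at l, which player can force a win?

Pursuer

A0 = {k}
A1: add {j} — j (Pursuer) has j→k.
A2: add {e} — e (Pursuer) has e→j.
A3: add {g, l} — g (Pursuer) has g→e; l (Pursuer) has l→e.
l ∈ A3, so Pursuer can force the target.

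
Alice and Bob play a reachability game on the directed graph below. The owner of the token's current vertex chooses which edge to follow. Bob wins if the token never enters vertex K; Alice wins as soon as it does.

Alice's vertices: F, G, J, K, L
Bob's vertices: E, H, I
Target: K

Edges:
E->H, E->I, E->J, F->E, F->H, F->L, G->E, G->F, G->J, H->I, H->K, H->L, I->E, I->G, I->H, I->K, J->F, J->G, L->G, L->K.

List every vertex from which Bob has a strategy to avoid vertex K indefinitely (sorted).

E, H, I

A0 = {K}
A1: add {L} — L (Alice) has L→K.
A2: add {F} — F (Alice) has F→L.
A3: add {G, J} — G (Alice) has G→F; J (Alice) has J→F.
A4 = A3; e.g. E (Bob) can still go to H. Fixed point.
Alice's attractor = {F, G, J, K, L}; Bob avoids the target exactly from the complement.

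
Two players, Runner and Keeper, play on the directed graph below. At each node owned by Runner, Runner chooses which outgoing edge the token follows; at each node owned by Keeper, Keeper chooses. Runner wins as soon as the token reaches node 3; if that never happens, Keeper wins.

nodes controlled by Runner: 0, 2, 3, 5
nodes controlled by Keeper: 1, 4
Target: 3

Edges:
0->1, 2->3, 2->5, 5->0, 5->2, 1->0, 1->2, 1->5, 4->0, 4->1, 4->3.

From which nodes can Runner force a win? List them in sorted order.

A0 = {3}
A1: add {2} — 2 (Runner) has 2→3.
A2: add {5} — 5 (Runner) has 5→2.
A3 = A2; e.g. 0 (Runner) has no edge into A2. Fixed point.
Runner's winning region = {2, 3, 5}.

2, 3, 5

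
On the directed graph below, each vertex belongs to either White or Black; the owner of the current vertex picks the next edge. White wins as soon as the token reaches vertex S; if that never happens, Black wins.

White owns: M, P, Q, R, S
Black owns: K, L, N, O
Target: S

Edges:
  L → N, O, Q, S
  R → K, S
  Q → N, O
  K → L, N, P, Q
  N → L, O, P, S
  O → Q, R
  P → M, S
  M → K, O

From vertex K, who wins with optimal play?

A0 = {S}
A1: add {P, R} — P (White) has P→S; R (White) has R→S.
A2 = A1; e.g. K (Black) can still go to L. Fixed point.
K never enters the attractor, so Black can avoid the target forever.

Black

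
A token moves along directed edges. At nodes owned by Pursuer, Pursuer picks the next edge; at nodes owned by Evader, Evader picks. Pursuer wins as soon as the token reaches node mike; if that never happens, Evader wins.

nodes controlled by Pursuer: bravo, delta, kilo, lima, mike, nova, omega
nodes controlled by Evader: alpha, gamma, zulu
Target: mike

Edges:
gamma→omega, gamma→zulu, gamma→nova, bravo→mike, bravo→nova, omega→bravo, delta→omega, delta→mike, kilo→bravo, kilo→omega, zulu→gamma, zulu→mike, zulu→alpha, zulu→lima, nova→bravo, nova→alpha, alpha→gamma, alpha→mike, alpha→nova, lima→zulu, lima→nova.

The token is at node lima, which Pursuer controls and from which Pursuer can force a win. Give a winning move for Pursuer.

nova

A0 = {mike}
A1: add {bravo, delta} — bravo (Pursuer) has bravo→mike; delta (Pursuer) has delta→mike.
A2: add {kilo, nova, omega} — omega (Pursuer) has omega→bravo; kilo (Pursuer) has kilo→bravo; nova (Pursuer) has nova→bravo.
A3: add {lima} — lima (Pursuer) has lima→nova.
A4 = A3; e.g. gamma (Evader) can still go to zulu. Fixed point.
From lima, successor nova is in the attractor (rank 2); the other successor zulu is not.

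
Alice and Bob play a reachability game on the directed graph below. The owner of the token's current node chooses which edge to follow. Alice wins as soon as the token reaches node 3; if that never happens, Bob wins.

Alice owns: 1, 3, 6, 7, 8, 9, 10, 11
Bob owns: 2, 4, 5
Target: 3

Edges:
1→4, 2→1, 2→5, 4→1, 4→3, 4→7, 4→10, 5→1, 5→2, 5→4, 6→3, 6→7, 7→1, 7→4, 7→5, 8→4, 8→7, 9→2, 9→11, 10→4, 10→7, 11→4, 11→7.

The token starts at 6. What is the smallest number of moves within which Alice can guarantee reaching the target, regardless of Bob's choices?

A0 = {3}
A1: add {6} — 6 (Alice) has 6→3.
A2 = A1; e.g. 1 (Alice) has no edge into A1. Fixed point.
6 enters the attractor at level 1, so Alice can force the target in 1 move from there.

1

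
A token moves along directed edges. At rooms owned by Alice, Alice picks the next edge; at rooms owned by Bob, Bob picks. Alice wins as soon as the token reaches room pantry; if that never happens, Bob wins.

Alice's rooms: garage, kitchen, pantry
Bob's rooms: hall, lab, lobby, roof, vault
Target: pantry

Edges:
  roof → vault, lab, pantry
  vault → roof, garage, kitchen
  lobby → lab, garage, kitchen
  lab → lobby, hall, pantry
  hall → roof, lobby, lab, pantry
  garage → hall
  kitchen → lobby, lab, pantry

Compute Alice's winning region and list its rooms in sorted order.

kitchen, pantry

A0 = {pantry}
A1: add {kitchen} — kitchen (Alice) has kitchen→pantry.
A2 = A1; e.g. roof (Bob) can still go to vault. Fixed point.
Alice's winning region = {kitchen, pantry}.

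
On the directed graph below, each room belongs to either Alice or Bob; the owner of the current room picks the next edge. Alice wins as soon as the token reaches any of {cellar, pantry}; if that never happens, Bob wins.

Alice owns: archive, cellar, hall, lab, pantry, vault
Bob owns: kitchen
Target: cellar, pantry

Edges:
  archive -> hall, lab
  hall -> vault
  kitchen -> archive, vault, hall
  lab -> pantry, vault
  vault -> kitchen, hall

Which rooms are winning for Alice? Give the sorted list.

archive, cellar, lab, pantry

A0 = {cellar, pantry}
A1: add {lab} — lab (Alice) has lab→pantry.
A2: add {archive} — archive (Alice) has archive→lab.
A3 = A2; e.g. kitchen (Bob) can still go to vault. Fixed point.
Alice's winning region = {archive, cellar, lab, pantry}.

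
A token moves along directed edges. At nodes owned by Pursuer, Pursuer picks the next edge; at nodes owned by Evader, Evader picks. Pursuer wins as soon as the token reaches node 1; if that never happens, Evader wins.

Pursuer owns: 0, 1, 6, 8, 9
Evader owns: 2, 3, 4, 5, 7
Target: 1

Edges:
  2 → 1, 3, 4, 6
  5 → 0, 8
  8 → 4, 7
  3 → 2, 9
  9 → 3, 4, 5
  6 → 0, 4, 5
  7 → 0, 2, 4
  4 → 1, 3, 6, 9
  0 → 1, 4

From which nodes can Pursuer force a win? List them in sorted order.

0, 1, 6

A0 = {1}
A1: add {0} — 0 (Pursuer) has 0→1.
A2: add {6} — 6 (Pursuer) has 6→0.
A3 = A2; e.g. 2 (Evader) can still go to 3. Fixed point.
Pursuer's winning region = {0, 1, 6}.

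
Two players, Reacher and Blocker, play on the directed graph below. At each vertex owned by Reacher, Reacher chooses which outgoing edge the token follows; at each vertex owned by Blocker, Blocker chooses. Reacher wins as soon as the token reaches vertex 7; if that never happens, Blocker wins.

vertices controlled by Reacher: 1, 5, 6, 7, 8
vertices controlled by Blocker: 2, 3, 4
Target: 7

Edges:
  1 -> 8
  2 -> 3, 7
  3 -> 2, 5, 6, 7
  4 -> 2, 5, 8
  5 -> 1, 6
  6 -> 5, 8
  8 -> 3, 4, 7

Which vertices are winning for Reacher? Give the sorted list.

A0 = {7}
A1: add {8} — 8 (Reacher) has 8→7.
A2: add {1, 6} — 1 (Reacher) has 1→8; 6 (Reacher) has 6→8.
A3: add {5} — 5 (Reacher) has 5→1.
A4 = A3; e.g. 2 (Blocker) can still go to 3. Fixed point.
Reacher's winning region = {1, 5, 6, 7, 8}.

1, 5, 6, 7, 8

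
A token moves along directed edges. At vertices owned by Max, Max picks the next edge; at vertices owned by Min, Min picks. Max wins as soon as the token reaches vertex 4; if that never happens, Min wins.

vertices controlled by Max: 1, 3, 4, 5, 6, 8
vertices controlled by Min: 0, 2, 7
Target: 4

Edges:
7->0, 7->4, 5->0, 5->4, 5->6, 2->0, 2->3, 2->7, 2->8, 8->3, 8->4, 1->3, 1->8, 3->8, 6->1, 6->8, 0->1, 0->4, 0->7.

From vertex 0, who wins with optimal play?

Min

A0 = {4}
A1: add {5, 8} — 5 (Max) has 5→4; 8 (Max) has 8→4.
A2: add {1, 3, 6} — 1 (Max) has 1→8; 3 (Max) has 3→8; 6 (Max) has 6→8.
A3 = A2; e.g. 0 (Min) can still go to 7. Fixed point.
0 never enters the attractor, so Min can avoid the target forever.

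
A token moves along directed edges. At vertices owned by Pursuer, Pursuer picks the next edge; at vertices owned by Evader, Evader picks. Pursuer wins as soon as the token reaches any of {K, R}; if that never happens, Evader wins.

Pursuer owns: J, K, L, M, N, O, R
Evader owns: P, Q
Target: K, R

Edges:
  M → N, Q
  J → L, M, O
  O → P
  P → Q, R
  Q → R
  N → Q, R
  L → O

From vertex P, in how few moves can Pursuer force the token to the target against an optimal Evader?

2

A0 = {K, R}
A1: add {N, Q} — N (Pursuer) has N→R; Q (Evader): all of {R} already in.
A2: add {M, P} — M (Pursuer) has M→N; P (Evader): all of {Q, R} already in.
P enters the attractor at level 2, so Pursuer can force the target in 2 moves from there.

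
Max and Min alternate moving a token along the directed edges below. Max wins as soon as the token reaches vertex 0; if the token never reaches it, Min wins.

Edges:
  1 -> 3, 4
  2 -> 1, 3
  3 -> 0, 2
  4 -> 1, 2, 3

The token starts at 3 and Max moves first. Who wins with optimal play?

Max

Track states (vertex, player-to-move).
A0 = {(0,Max), (0,Min)}
A1: add {(3,Max)}.
(3,Max) ∈ A1 ⇒ Max forces the target.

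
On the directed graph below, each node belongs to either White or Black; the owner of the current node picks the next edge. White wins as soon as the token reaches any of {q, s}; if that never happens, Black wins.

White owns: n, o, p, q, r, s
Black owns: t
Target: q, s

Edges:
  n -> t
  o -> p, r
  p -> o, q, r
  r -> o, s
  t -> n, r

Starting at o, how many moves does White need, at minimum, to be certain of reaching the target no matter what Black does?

2

A0 = {q, s}
A1: add {p, r} — p (White) has p→q; r (White) has r→s.
A2: add {o} — o (White) has o→p.
A3 = A2; e.g. n (White) has no edge into A2. Fixed point.
o enters the attractor at level 2, so White can force the target in 2 moves from there.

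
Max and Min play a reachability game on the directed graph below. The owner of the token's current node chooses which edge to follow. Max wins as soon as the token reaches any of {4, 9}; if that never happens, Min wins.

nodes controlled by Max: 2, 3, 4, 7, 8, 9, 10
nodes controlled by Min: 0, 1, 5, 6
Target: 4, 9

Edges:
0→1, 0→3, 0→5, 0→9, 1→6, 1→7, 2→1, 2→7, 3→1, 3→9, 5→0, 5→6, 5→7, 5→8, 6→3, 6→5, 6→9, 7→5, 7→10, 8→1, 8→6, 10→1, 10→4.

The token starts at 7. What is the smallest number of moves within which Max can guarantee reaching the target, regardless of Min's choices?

A0 = {4, 9}
A1: add {3, 10} — 3 (Max) has 3→9; 10 (Max) has 10→4.
A2: add {7} — 7 (Max) has 7→10.
7 enters the attractor at level 2, so Max can force the target in 2 moves from there.

2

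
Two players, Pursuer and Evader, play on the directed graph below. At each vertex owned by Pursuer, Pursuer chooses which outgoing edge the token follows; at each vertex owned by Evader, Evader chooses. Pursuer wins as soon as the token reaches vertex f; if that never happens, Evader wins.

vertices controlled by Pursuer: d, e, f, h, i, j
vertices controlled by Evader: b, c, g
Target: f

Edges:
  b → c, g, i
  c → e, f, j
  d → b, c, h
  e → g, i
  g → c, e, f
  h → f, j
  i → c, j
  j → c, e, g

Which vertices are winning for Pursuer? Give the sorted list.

d, f, h

A0 = {f}
A1: add {h} — h (Pursuer) has h→f.
A2: add {d} — d (Pursuer) has d→h.
A3 = A2; e.g. b (Evader) can still go to c. Fixed point.
Pursuer's winning region = {d, f, h}.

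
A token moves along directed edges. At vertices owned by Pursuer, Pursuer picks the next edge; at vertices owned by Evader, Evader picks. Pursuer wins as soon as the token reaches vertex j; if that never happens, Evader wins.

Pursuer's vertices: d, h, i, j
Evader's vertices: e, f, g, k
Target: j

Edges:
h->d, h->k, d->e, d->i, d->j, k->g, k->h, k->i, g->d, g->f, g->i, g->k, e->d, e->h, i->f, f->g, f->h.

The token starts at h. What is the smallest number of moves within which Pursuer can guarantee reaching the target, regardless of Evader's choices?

A0 = {j}
A1: add {d} — d (Pursuer) has d→j.
A2: add {h} — h (Pursuer) has h→d.
h enters the attractor at level 2, so Pursuer can force the target in 2 moves from there.

2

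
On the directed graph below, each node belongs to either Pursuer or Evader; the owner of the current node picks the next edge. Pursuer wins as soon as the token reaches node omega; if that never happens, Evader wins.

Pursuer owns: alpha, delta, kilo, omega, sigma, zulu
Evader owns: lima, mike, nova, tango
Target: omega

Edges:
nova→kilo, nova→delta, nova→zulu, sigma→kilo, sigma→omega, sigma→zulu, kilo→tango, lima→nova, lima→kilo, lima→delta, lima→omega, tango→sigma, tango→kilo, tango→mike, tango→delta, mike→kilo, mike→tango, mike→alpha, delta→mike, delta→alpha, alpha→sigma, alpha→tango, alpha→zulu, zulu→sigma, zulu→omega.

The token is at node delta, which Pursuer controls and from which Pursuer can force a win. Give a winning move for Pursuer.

A0 = {omega}
A1: add {sigma, zulu} — sigma (Pursuer) has sigma→omega; zulu (Pursuer) has zulu→omega.
A2: add {alpha} — alpha (Pursuer) has alpha→sigma.
A3: add {delta} — delta (Pursuer) has delta→alpha.
A4 = A3; e.g. nova (Evader) can still go to kilo. Fixed point.
From delta, successor alpha is in the attractor (rank 2); the other successor mike is not.

alpha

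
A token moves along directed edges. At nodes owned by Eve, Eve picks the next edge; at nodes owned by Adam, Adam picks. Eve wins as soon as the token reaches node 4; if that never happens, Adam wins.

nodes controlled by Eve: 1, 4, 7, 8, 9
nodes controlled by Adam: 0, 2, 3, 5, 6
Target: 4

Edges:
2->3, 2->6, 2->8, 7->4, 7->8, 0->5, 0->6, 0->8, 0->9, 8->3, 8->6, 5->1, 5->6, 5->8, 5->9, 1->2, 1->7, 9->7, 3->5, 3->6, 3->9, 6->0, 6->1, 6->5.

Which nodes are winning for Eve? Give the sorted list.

1, 4, 7, 9

A0 = {4}
A1: add {7} — 7 (Eve) has 7→4.
A2: add {1, 9} — 1 (Eve) has 1→7; 9 (Eve) has 9→7.
A3 = A2; e.g. 0 (Adam) can still go to 5. Fixed point.
Eve's winning region = {1, 4, 7, 9}.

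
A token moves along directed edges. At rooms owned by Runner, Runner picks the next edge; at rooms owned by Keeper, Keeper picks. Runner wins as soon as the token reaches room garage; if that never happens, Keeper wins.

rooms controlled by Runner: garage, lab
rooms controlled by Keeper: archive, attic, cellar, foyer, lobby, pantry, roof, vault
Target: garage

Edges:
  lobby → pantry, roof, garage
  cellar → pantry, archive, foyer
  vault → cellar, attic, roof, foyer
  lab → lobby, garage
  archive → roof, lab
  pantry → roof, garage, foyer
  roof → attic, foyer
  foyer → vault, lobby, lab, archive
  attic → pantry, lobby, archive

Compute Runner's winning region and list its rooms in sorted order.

garage, lab

A0 = {garage}
A1: add {lab} — lab (Runner) has lab→garage.
A2 = A1; e.g. vault (Keeper) can still go to cellar. Fixed point.
Runner's winning region = {garage, lab}.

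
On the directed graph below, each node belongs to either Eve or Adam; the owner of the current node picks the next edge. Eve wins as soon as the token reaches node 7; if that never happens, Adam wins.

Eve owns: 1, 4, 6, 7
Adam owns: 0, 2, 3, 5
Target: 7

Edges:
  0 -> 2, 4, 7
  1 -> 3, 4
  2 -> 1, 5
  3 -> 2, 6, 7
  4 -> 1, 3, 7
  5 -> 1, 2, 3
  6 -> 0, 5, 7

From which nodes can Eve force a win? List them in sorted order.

1, 4, 6, 7

A0 = {7}
A1: add {4, 6} — 4 (Eve) has 4→7; 6 (Eve) has 6→7.
A2: add {1} — 1 (Eve) has 1→4.
A3 = A2; e.g. 0 (Adam) can still go to 2. Fixed point.
Eve's winning region = {1, 4, 6, 7}.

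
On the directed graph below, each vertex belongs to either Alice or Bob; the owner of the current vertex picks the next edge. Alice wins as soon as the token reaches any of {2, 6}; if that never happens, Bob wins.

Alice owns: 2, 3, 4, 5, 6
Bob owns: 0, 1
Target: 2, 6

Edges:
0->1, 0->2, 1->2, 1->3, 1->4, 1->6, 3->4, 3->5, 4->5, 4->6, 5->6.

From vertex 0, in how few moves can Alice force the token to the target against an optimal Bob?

A0 = {2, 6}
A1: add {4, 5} — 4 (Alice) has 4→6; 5 (Alice) has 5→6.
A2: add {3} — 3 (Alice) has 3→4.
A3: add {1} — 1 (Bob): all of {2, 3, 4, 6} already in.
A4: add {0} — 0 (Bob): all of {1, 2} already in.
A4 = all vertices. Fixed point.
0 enters the attractor at level 4, so Alice can force the target in 4 moves from there.

4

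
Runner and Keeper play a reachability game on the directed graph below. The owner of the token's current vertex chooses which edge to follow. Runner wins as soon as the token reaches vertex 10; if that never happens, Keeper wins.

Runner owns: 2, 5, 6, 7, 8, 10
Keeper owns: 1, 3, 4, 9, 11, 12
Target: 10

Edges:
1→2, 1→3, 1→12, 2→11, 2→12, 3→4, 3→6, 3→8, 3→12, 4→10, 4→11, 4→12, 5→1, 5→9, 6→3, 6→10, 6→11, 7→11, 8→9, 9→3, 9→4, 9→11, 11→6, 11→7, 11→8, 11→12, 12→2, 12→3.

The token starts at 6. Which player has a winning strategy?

A0 = {10}
A1: add {6} — 6 (Runner) has 6→10.
A2 = A1; e.g. 1 (Keeper) can still go to 2. Fixed point.
6 ∈ A1, so Runner can force the target.

Runner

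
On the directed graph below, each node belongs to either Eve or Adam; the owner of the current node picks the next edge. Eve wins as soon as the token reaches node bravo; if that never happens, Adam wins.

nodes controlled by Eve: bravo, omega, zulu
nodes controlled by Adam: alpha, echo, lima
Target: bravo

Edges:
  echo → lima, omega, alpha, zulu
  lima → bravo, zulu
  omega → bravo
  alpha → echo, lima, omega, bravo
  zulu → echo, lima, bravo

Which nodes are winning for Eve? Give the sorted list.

A0 = {bravo}
A1: add {omega, zulu} — omega (Eve) has omega→bravo; zulu (Eve) has zulu→bravo.
A2: add {lima} — lima (Adam): all of {bravo, zulu} already in.
A3 = A2; e.g. echo (Adam) can still go to alpha. Fixed point.
Eve's winning region = {bravo, lima, omega, zulu}.

bravo, lima, omega, zulu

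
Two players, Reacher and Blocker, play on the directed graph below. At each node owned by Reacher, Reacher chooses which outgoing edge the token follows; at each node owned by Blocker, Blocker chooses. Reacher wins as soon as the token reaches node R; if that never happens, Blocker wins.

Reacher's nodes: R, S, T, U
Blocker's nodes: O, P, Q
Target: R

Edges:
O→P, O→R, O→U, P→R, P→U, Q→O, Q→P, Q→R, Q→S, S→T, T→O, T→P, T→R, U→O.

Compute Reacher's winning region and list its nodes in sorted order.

A0 = {R}
A1: add {T} — T (Reacher) has T→R.
A2: add {S} — S (Reacher) has S→T.
A3 = A2; e.g. O (Blocker) can still go to P. Fixed point.
Reacher's winning region = {R, S, T}.

R, S, T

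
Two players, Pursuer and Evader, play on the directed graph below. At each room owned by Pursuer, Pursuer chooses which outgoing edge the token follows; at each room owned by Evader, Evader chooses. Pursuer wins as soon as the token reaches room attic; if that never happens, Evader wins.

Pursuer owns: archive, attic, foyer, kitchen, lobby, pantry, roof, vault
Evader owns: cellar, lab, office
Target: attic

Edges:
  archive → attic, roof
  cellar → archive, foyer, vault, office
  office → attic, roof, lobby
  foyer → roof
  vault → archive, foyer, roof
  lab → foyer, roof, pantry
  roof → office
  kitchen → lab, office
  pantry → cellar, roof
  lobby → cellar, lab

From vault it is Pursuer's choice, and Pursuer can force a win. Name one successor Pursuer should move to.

archive

A0 = {attic}
A1: add {archive} — archive (Pursuer) has archive→attic.
A2: add {vault} — vault (Pursuer) has vault→archive.
A3 = A2; e.g. kitchen (Pursuer) has no edge into A2. Fixed point.
From vault, successor archive is in the attractor (rank 1); the other successors foyer, roof are not.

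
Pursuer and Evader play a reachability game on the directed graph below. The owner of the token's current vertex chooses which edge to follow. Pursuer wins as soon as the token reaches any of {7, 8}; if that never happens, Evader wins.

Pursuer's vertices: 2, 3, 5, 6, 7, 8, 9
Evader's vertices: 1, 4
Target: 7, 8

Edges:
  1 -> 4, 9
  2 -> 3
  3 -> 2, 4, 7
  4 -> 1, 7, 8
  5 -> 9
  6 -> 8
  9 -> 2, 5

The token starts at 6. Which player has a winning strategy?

A0 = {7, 8}
A1: add {3, 6} — 3 (Pursuer) has 3→7; 6 (Pursuer) has 6→8.
6 ∈ A1, so Pursuer can force the target.

Pursuer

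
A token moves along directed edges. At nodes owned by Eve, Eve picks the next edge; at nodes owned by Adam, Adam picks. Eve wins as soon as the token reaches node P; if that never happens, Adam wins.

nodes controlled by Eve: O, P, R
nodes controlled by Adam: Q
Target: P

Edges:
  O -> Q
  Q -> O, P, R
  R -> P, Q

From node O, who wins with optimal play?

Adam

A0 = {P}
A1: add {R} — R (Eve) has R→P.
A2 = A1; e.g. O (Eve) has no edge into A1. Fixed point.
O never enters the attractor, so Adam can avoid the target forever.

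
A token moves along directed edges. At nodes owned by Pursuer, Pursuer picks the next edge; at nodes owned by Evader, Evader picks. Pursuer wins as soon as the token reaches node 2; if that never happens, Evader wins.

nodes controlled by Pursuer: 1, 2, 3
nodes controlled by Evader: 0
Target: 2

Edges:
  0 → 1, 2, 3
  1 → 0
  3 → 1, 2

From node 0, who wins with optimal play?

A0 = {2}
A1: add {3} — 3 (Pursuer) has 3→2.
A2 = A1; e.g. 0 (Evader) can still go to 1. Fixed point.
0 never enters the attractor, so Evader can avoid the target forever.

Evader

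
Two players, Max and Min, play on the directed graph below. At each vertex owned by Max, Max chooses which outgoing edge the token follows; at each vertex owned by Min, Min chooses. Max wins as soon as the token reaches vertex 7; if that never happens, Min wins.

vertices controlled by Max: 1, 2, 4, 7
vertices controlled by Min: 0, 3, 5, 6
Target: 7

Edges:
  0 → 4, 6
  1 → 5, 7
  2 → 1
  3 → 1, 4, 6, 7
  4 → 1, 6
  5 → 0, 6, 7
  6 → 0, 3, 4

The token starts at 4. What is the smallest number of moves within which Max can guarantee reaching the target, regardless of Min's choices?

2

A0 = {7}
A1: add {1} — 1 (Max) has 1→7.
A2: add {2, 4} — 2 (Max) has 2→1; 4 (Max) has 4→1.
A3 = A2; e.g. 0 (Min) can still go to 6. Fixed point.
4 enters the attractor at level 2, so Max can force the target in 2 moves from there.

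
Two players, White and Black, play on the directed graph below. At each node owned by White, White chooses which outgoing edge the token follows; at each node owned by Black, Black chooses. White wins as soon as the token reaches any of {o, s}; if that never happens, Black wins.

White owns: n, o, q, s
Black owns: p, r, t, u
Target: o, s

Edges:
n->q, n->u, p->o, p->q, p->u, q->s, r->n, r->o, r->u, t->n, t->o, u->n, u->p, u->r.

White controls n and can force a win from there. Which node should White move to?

q

A0 = {o, s}
A1: add {q} — q (White) has q→s.
A2: add {n} — n (White) has n→q.
A3: add {t} — t (Black): all of {n, o} already in.
A4 = A3; e.g. p (Black) can still go to u. Fixed point.
From n, successor q is in the attractor (rank 1); the other successor u is not.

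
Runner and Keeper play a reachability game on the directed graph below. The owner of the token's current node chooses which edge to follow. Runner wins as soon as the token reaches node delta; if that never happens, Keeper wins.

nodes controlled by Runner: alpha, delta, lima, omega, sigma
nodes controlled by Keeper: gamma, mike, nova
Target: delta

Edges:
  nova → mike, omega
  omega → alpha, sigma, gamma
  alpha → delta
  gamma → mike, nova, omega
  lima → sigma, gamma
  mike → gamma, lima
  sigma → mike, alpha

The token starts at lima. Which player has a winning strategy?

Runner

A0 = {delta}
A1: add {alpha} — alpha (Runner) has alpha→delta.
A2: add {omega, sigma} — sigma (Runner) has sigma→alpha; omega (Runner) has omega→alpha.
A3: add {lima} — lima (Runner) has lima→sigma.
A4 = A3; e.g. mike (Keeper) can still go to gamma. Fixed point.
lima ∈ A3, so Runner can force the target.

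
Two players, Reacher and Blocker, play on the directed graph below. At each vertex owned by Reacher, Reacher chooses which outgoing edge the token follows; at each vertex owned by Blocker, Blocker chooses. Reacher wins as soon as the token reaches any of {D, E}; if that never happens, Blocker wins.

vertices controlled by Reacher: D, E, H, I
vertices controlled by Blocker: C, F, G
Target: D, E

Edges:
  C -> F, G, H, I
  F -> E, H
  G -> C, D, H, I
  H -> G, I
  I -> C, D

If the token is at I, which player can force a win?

A0 = {D, E}
A1: add {I} — I (Reacher) has I→D.
I ∈ A1, so Reacher can force the target.

Reacher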